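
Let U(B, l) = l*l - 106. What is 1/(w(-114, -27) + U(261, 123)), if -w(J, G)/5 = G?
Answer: 1/15158 ≈ 6.5972e-5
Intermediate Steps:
U(B, l) = -106 + l² (U(B, l) = l² - 106 = -106 + l²)
w(J, G) = -5*G
1/(w(-114, -27) + U(261, 123)) = 1/(-5*(-27) + (-106 + 123²)) = 1/(135 + (-106 + 15129)) = 1/(135 + 15023) = 1/15158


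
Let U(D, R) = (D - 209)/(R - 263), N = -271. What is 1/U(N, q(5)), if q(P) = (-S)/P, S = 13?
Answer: 83/150 ≈ 0.55333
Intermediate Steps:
q(P) = -13/P (q(P) = (-1*13)/P = -13/P)
U(D, R) = (-209 + D)/(-263 + R)
1/U(N, q(5)) = 1/((-209 - 271)/(-263 - 13/5)) = 1/(-480/(-263 - 13*1/5)) = 1/(-480/(-263 - 13/5)) = 1/(-480/(-1328/5)) = 1/(-5/1328*(-480)) = 1/(150/83) = 83/150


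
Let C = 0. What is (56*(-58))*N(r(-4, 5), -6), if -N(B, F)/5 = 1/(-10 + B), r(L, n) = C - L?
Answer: -8120/3 ≈ -2706.7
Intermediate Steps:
r(L, n) = -L (r(L, n) = 0 - L = -L)
N(B, F) = -5/(-10 + B)
(56*(-58))*N(r(-4, 5), -6) = (56*(-58))*(-5/(-10 - 1*(-4))) = -(-16240)/(-10 + 4) = -(-16240)/(-6) = -(-16240)*(-1)/6 = -3248*5/6 = -8120/3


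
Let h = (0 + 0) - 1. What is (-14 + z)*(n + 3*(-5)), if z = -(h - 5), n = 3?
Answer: 96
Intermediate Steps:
h = -1 (h = 0 - 1 = -1)
z = 6 (z = -(-1 - 5) = -1*(-6) = 6)
(-14 + z)*(n + 3*(-5)) = (-14 + 6)*(3 + 3*(-5)) = -8*(3 - 15) = -8*(-12) = 96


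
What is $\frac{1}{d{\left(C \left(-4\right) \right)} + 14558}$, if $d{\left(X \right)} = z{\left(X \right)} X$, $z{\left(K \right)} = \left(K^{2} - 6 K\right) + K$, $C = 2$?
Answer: $\frac{1}{13726} \approx 7.2854 \cdot 10^{-5}$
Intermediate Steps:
$z{\left(K \right)} = K^{2} - 5 K$
$d{\left(X \right)} = X^{2} \left(-5 + X\right)$ ($d{\left(X \right)} = X \left(-5 + X\right) X = X^{2} \left(-5 + X\right)$)
$\frac{1}{d{\left(C \left(-4\right) \right)} + 14558} = \frac{1}{\left(2 \left(-4\right)\right)^{2} \left(-5 + 2 \left(-4\right)\right) + 14558} = \frac{1}{\left(-8\right)^{2} \left(-5 - 8\right) + 14558} = \frac{1}{64 \left(-13\right) + 14558} = \frac{1}{-832 + 14558} = \frac{1}{13726}$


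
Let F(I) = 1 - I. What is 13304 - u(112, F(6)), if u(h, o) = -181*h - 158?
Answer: 33734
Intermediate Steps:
u(h, o) = -158 - 181*h
13304 - u(112, F(6)) = 13304 - (-158 - 181*112) = 13304 - (-158 - 20272) = 13304 - 1*(-20430) = 13304 + 20430 = 33734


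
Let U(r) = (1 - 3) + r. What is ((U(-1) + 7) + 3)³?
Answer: 343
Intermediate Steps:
U(r) = -2 + r
((U(-1) + 7) + 3)³ = (((-2 - 1) + 7) + 3)³ = ((-3 + 7) + 3)³ = (4 + 3)³ = 7³ = 343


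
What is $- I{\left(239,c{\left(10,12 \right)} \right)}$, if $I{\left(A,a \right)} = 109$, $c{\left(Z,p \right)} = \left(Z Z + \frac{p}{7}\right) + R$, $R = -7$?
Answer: $-109$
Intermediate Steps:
$c{\left(Z,p \right)} = -7 + Z^{2} + \frac{p}{7}$ ($c{\left(Z,p \right)} = \left(Z Z + \frac{p}{7}\right) - 7 = \left(Z^{2} + \frac{p}{7}\right) - 7 = -7 + Z^{2} + \frac{p}{7}$)
$- I{\left(239,c{\left(10,12 \right)} \right)} = \left(-1\right) 109 = -109$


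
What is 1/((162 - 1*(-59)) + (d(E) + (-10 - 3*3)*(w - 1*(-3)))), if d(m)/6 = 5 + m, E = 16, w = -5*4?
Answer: 1/670 ≈ 0.0014925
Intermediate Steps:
w = -20
d(m) = 30 + 6*m (d(m) = 6*(5 + m) = 30 + 6*m)
1/((162 - 1*(-59)) + (d(E) + (-10 - 3*3)*(w - 1*(-3)))) = 1/((162 - 1*(-59)) + ((30 + 6*16) + (-10 - 3*3)*(-20 - 1*(-3)))) = 1/((162 + 59) + ((30 + 96) + (-10 - 9)*(-20 + 3))) = 1/(221 + (126 - 19*(-17))) = 1/(221 + (126 + 323)) = 1/(221 + 449) = 1/670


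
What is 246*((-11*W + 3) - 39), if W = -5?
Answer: 4674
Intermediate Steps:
246*((-11*W + 3) - 39) = 246*((-11*(-5) + 3) - 39) = 246*((55 + 3) - 39) = 246*(58 - 39) = 246*19 = 4674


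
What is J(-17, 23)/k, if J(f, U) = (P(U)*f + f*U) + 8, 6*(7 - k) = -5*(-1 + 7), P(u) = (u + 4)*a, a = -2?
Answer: 535/12 ≈ 44.583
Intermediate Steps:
P(u) = -8 - 2*u (P(u) = (u + 4)*(-2) = (4 + u)*(-2) = -8 - 2*u)
k = 12 (k = 7 - (-5)*(-1 + 7)/6 = 7 - (-5)*6/6 = 7 - ⅙*(-30) = 7 + 5 = 12)
J(f, U) = 8 + U*f + f*(-8 - 2*U) (J(f, U) = ((-8 - 2*U)*f + f*U) + 8 = (f*(-8 - 2*U) + U*f) + 8 = (U*f + f*(-8 - 2*U)) + 8 = 8 + U*f + f*(-8 - 2*U))
J(-17, 23)/k = (8 - 8*(-17) - 1*23*(-17))/12 = (8 + 136 + 391)*(1/12) = 535*(1/12) = 535/12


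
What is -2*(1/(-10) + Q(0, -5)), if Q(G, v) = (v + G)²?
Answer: -249/5 ≈ -49.800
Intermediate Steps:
Q(G, v) = (G + v)²
-2*(1/(-10) + Q(0, -5)) = -2*(1/(-10) + (0 - 5)²) = -2*(-⅒ + (-5)²) = -2*(-⅒ + 25) = -2*249/10 = -249/5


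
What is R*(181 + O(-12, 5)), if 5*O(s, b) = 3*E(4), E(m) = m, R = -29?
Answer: -26593/5 ≈ -5318.6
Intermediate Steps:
O(s, b) = 12/5 (O(s, b) = (3*4)/5 = (⅕)*12 = 12/5)
R*(181 + O(-12, 5)) = -29*(181 + 12/5) = -29*917/5 = -26593/5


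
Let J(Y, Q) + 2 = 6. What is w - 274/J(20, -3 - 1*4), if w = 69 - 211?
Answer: -421/2 ≈ -210.50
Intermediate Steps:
J(Y, Q) = 4 (J(Y, Q) = -2 + 6 = 4)
w = -142
w - 274/J(20, -3 - 1*4) = -142 - 274/4 = -142 - 274*¼ = -142 - 137/2 = -421/2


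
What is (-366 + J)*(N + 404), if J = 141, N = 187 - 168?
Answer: -95175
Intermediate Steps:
N = 19
(-366 + J)*(N + 404) = (-366 + 141)*(19 + 404) = -225*423 = -95175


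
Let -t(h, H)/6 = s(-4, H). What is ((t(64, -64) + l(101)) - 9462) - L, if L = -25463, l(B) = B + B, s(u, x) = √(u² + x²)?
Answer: 16203 - 24*√257 ≈ 15818.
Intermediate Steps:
l(B) = 2*B
t(h, H) = -6*√(16 + H²) (t(h, H) = -6*√((-4)² + H²) = -6*√(16 + H²))
((t(64, -64) + l(101)) - 9462) - L = ((-6*√(16 + (-64)²) + 2*101) - 9462) - 1*(-25463) = ((-6*√(16 + 4096) + 202) - 9462) + 25463 = ((-24*√257 + 202) - 9462) + 25463 = ((202 - 24*√257) - 9462) + 25463 = (-9260 - 24*√257) + 25463 = 16203 - 24*√257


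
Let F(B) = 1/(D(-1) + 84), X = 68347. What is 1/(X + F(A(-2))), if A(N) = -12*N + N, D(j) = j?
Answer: 83/5672802 ≈ 1.4631e-5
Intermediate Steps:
A(N) = -11*N
F(B) = 1/83 (F(B) = 1/(-1 + 84) = 1/83)
1/(X + F(A(-2))) = 1/(68347 + 1/83) = 1/(5672802/83) = 83/5672802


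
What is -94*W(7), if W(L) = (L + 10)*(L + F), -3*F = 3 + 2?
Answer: -25568/3 ≈ -8522.7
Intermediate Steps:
F = -5/3 (F = -(3 + 2)/3 = -⅓*5 = -5/3 ≈ -1.6667)
W(L) = (10 + L)*(-5/3 + L) (W(L) = (L + 10)*(L - 5/3) = (10 + L)*(-5/3 + L))
-94*W(7) = -94*(-50/3 + 7² + (25/3)*7) = -94*(-50/3 + 49 + 175/3) = -94*272/3 = -25568/3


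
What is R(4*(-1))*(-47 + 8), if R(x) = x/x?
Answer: -39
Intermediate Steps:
R(x) = 1
R(4*(-1))*(-47 + 8) = 1*(-47 + 8) = 1*(-39) = -39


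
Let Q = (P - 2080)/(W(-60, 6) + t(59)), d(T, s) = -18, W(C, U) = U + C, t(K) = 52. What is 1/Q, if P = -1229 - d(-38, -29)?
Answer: 2/3291 ≈ 0.00060772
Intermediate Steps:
W(C, U) = C + U
P = -1211 (P = -1229 - 1*(-18) = -1229 + 18 = -1211)
Q = 3291/2 (Q = (-1211 - 2080)/((-60 + 6) + 52) = -3291/(-54 + 52) = -3291/(-2) = -3291*(-1/2) = 3291/2 ≈ 1645.5)
1/Q = 1/(3291/2) = 2/3291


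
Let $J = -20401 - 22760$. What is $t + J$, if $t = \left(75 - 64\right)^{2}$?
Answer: $-43040$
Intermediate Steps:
$t = 121$ ($t = 11^{2} = 121$)
$J = -43161$
$t + J = 121 - 43161 = -43040$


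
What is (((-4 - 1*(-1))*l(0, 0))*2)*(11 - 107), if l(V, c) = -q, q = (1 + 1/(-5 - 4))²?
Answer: -4096/9 ≈ -455.11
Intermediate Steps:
q = 64/81 (q = (1 + 1/(-9))² = (1 - ⅑)² = (8/9)² = 64/81 ≈ 0.79012)
l(V, c) = -64/81 (l(V, c) = -1*64/81 = -64/81)
(((-4 - 1*(-1))*l(0, 0))*2)*(11 - 107) = (((-4 - 1*(-1))*(-64/81))*2)*(11 - 107) = (((-4 + 1)*(-64/81))*2)*(-96) = (-3*(-64/81)*2)*(-96) = ((64/27)*2)*(-96) = (128/27)*(-96) = -4096/9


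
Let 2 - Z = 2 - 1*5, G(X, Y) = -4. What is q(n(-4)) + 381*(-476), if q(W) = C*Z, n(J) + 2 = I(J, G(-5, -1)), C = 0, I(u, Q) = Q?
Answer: -181356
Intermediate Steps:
Z = 5 (Z = 2 - (2 - 1*5) = 2 - (2 - 5) = 2 - 1*(-3) = 2 + 3 = 5)
n(J) = -6 (n(J) = -2 - 4 = -6)
q(W) = 0 (q(W) = 0*5 = 0)
q(n(-4)) + 381*(-476) = 0 + 381*(-476) = 0 - 181356 = -181356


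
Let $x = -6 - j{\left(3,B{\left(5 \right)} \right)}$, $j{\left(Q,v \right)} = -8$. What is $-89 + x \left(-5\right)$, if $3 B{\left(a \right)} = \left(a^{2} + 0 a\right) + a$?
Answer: $-99$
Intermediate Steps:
$B{\left(a \right)} = \frac{a}{3} + \frac{a^{2}}{3}$ ($B{\left(a \right)} = \frac{\left(a^{2} + 0 a\right) + a}{3} = \frac{\left(a^{2} + 0\right) + a}{3} = \frac{a^{2} + a}{3} = \frac{a + a^{2}}{3} = \frac{a}{3} + \frac{a^{2}}{3}$)
$x = 2$ ($x = -6 - -8 = -6 + 8 = 2$)
$-89 + x \left(-5\right) = -89 + 2 \left(-5\right) = -89 - 10 = -99$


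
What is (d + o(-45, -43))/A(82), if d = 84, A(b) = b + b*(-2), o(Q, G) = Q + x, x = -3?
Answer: -18/41 ≈ -0.43902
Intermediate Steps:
o(Q, G) = -3 + Q (o(Q, G) = Q - 3 = -3 + Q)
A(b) = -b (A(b) = b - 2*b = -b)
(d + o(-45, -43))/A(82) = (84 + (-3 - 45))/((-1*82)) = (84 - 48)/(-82) = 36*(-1/82) = -18/41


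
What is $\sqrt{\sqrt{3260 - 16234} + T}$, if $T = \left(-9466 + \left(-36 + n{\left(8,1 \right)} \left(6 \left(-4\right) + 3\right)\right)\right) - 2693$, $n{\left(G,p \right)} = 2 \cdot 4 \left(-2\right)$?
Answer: $\sqrt{-11859 + i \sqrt{12974}} \approx 0.523 + 108.9 i$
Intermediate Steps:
$n{\left(G,p \right)} = -16$ ($n{\left(G,p \right)} = 8 \left(-2\right) = -16$)
$T = -11859$ ($T = \left(-9466 - \left(36 + 16 \left(6 \left(-4\right) + 3\right)\right)\right) - 2693 = \left(-9466 - \left(36 + 16 \left(-24 + 3\right)\right)\right) - 2693 = \left(-9466 - -300\right) - 2693 = \left(-9466 + \left(-36 + 336\right)\right) - 2693 = \left(-9466 + 300\right) - 2693 = -9166 - 2693 = -11859$)
$\sqrt{\sqrt{3260 - 16234} + T} = \sqrt{\sqrt{3260 - 16234} - 11859} = \sqrt{\sqrt{-12974} - 11859} = \sqrt{i \sqrt{12974} - 11859} = \sqrt{-11859 + i \sqrt{12974}}$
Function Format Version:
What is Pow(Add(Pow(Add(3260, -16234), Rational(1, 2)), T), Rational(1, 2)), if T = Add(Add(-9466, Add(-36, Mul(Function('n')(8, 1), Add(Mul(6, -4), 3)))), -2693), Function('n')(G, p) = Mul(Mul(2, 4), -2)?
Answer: Pow(Add(-11859, Mul(I, Pow(12974, Rational(1, 2)))), Rational(1, 2)) ≈ Add(0.5230, Mul(108.90, I))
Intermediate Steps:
Function('n')(G, p) = -16 (Function('n')(G, p) = Mul(8, -2) = -16)
T = -11859 (T = Add(Add(-9466, Add(-36, Mul(-16, Add(Mul(6, -4), 3)))), -2693) = Add(Add(-9466, Add(-36, Mul(-16, Add(-24, 3)))), -2693) = Add(Add(-9466, Add(-36, Mul(-16, -21))), -2693) = Add(Add(-9466, Add(-36, 336)), -2693) = Add(Add(-9466, 300), -2693) = Add(-9166, -2693) = -11859)
Pow(Add(Pow(Add(3260, -16234), Rational(1, 2)), T), Rational(1, 2)) = Pow(Add(Pow(Add(3260, -16234), Rational(1, 2)), -11859), Rational(1, 2)) = Pow(Add(Pow(-12974, Rational(1, 2)), -11859), Rational(1, 2)) = Pow(Add(Mul(I, Pow(12974, Rational(1, 2))), -11859), Rational(1, 2)) = Pow(Add(-11859, Mul(I, Pow(12974, Rational(1, 2)))), Rational(1, 2))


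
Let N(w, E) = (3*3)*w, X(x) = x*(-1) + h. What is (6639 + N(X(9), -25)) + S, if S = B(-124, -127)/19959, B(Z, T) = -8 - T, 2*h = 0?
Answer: 130891241/19959 ≈ 6558.0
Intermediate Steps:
h = 0 (h = (½)*0 = 0)
X(x) = -x (X(x) = x*(-1) + 0 = -x + 0 = -x)
S = 119/19959 (S = (-8 - 1*(-127))/19959 = (-8 + 127)*(1/19959) = 119*(1/19959) = 119/19959 ≈ 0.0059622)
N(w, E) = 9*w
(6639 + N(X(9), -25)) + S = (6639 + 9*(-1*9)) + 119/19959 = (6639 + 9*(-9)) + 119/19959 = (6639 - 81) + 119/19959 = 6558 + 119/19959 = 130891241/19959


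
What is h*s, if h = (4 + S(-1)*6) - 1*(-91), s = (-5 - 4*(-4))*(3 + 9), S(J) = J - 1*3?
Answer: 9372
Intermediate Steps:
S(J) = -3 + J (S(J) = J - 3 = -3 + J)
s = 132 (s = (-5 + 16)*12 = 11*12 = 132)
h = 71 (h = (4 + (-3 - 1)*6) - 1*(-91) = (4 - 4*6) + 91 = (4 - 24) + 91 = -20 + 91 = 71)
h*s = 71*132 = 9372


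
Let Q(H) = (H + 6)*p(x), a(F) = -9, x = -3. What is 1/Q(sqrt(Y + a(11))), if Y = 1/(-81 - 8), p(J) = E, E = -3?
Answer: -89/2003 + I*sqrt(71378)/12018 ≈ -0.044433 + 0.022231*I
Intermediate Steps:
p(J) = -3
Y = -1/89 (Y = 1/(-89) = -1/89 ≈ -0.011236)
Q(H) = -18 - 3*H (Q(H) = (H + 6)*(-3) = (6 + H)*(-3) = -18 - 3*H)
1/Q(sqrt(Y + a(11))) = 1/(-18 - 3*sqrt(-1/89 - 9)) = 1/(-18 - 3*I*sqrt(71378)/89)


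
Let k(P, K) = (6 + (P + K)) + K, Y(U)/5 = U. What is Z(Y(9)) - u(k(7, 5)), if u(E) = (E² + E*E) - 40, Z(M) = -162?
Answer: -1180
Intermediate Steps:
Y(U) = 5*U
k(P, K) = 6 + P + 2*K (k(P, K) = (6 + (K + P)) + K = (6 + K + P) + K = 6 + P + 2*K)
u(E) = -40 + 2*E² (u(E) = (E² + E²) - 40 = 2*E² - 40 = -40 + 2*E²)
Z(Y(9)) - u(k(7, 5)) = -162 - (-40 + 2*(6 + 7 + 2*5)²) = -162 - (-40 + 2*(6 + 7 + 10)²) = -162 - (-40 + 2*23²) = -162 - (-40 + 2*529) = -162 - (-40 + 1058) = -162 - 1*1018 = -162 - 1018 = -1180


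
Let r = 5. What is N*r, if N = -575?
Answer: -2875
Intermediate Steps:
N*r = -575*5 = -2875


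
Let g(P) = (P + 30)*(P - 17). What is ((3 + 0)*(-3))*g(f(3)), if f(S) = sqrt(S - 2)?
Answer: 4464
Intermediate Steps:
f(S) = sqrt(-2 + S)
g(P) = (-17 + P)*(30 + P) (g(P) = (30 + P)*(-17 + P) = (-17 + P)*(30 + P))
((3 + 0)*(-3))*g(f(3)) = ((3 + 0)*(-3))*(-510 + (sqrt(-2 + 3))**2 + 13*sqrt(-2 + 3)) = (3*(-3))*(-510 + (sqrt(1))**2 + 13*sqrt(1)) = -9*(-510 + 1**2 + 13*1) = -9*(-510 + 1 + 13) = -9*(-496) = 4464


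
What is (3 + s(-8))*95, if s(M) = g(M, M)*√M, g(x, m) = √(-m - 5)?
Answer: 285 + 190*I*√6 ≈ 285.0 + 465.4*I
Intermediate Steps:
g(x, m) = √(-5 - m)
s(M) = √M*√(-5 - M) (s(M) = √(-5 - M)*√M = √M*√(-5 - M))
(3 + s(-8))*95 = (3 + √(-8)*√(-5 - 1*(-8)))*95 = (3 + (2*I*√2)*√(-5 + 8))*95 = (3 + (2*I*√2)*√3)*95 = (3 + 2*I*√6)*95 = 285 + 190*I*√6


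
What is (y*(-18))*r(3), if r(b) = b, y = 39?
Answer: -2106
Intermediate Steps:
(y*(-18))*r(3) = (39*(-18))*3 = -702*3 = -2106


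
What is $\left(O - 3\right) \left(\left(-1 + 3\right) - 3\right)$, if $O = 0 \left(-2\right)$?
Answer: $3$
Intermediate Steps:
$O = 0$
$\left(O - 3\right) \left(\left(-1 + 3\right) - 3\right) = \left(0 - 3\right) \left(\left(-1 + 3\right) - 3\right) = - 3 \left(2 - 3\right) = \left(-3\right) \left(-1\right) = 3$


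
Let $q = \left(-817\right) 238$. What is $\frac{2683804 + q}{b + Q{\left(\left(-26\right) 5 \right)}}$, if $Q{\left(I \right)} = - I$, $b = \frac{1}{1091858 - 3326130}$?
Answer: $\frac{1853967625792}{96818453} \approx 19149.0$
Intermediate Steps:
$b = - \frac{1}{2234272}$ ($b = \frac{1}{-2234272} = - \frac{1}{2234272} \approx -4.4757 \cdot 10^{-7}$)
$q = -194446$
$\frac{2683804 + q}{b + Q{\left(\left(-26\right) 5 \right)}} = \frac{2683804 - 194446}{- \frac{1}{2234272} - \left(-26\right) 5} = \frac{2489358}{- \frac{1}{2234272} - -130} = \frac{2489358}{- \frac{1}{2234272} + 130} = \frac{2489358}{\frac{290455359}{2234272}} = 2489358 \cdot \frac{2234272}{290455359} = \frac{1853967625792}{96818453}$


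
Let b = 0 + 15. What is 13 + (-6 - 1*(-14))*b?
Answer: 133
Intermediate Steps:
b = 15
13 + (-6 - 1*(-14))*b = 13 + (-6 - 1*(-14))*15 = 13 + (-6 + 14)*15 = 13 + 8*15 = 13 + 120 = 133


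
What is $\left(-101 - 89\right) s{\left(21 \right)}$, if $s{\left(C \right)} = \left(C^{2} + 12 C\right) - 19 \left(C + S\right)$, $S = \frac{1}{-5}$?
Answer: $-56582$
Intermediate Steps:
$S = - \frac{1}{5} \approx -0.2$
$s{\left(C \right)} = \frac{19}{5} + C^{2} - 7 C$ ($s{\left(C \right)} = \left(C^{2} + 12 C\right) - 19 \left(C - \frac{1}{5}\right) = \left(C^{2} + 12 C\right) - 19 \left(- \frac{1}{5} + C\right) = \left(C^{2} + 12 C\right) - \left(- \frac{19}{5} + 19 C\right) = \frac{19}{5} + C^{2} - 7 C$)
$\left(-101 - 89\right) s{\left(21 \right)} = \left(-101 - 89\right) \left(\frac{19}{5} + 21^{2} - 147\right) = - 190 \left(\frac{19}{5} + 441 - 147\right) = \left(-190\right) \frac{1489}{5} = -56582$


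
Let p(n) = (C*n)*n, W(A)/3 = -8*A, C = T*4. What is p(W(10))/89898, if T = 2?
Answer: 76800/14983 ≈ 5.1258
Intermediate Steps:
C = 8 (C = 2*4 = 8)
W(A) = -24*A (W(A) = 3*(-8*A) = -24*A)
p(n) = 8*n**2 (p(n) = (8*n)*n = 8*n**2)
p(W(10))/89898 = (8*(-24*10)**2)/89898 = (8*(-240)**2)*(1/89898) = (8*57600)*(1/89898) = 460800*(1/89898) = 76800/14983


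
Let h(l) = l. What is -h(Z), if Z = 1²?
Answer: -1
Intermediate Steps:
Z = 1
-h(Z) = -1*1 = -1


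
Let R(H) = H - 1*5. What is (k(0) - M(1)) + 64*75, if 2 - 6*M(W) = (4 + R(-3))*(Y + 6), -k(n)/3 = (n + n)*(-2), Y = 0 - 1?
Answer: 14389/3 ≈ 4796.3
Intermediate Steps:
Y = -1
R(H) = -5 + H (R(H) = H - 5 = -5 + H)
k(n) = 12*n (k(n) = -3*(n + n)*(-2) = -3*2*n*(-2) = -(-12)*n = 12*n)
M(W) = 11/3 (M(W) = ⅓ - (4 + (-5 - 3))*(-1 + 6)/6 = ⅓ - (4 - 8)*5/6 = ⅓ - (-2)*5/3 = ⅓ - ⅙*(-20) = ⅓ + 10/3 = 11/3)
(k(0) - M(1)) + 64*75 = (12*0 - 1*11/3) + 64*75 = (0 - 11/3) + 4800 = -11/3 + 4800 = 14389/3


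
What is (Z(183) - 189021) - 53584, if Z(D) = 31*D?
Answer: -236932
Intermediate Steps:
(Z(183) - 189021) - 53584 = (31*183 - 189021) - 53584 = (5673 - 189021) - 53584 = -183348 - 53584 = -236932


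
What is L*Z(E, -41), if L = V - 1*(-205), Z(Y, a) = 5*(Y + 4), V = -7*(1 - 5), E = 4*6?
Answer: 32620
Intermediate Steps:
E = 24
V = 28 (V = -7*(-4) = 28)
Z(Y, a) = 20 + 5*Y (Z(Y, a) = 5*(4 + Y) = 20 + 5*Y)
L = 233 (L = 28 - 1*(-205) = 28 + 205 = 233)
L*Z(E, -41) = 233*(20 + 5*24) = 233*(20 + 120) = 233*140 = 32620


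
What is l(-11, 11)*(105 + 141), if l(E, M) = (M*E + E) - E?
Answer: -29766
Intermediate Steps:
l(E, M) = E*M (l(E, M) = (E*M + E) - E = (E + E*M) - E = E*M)
l(-11, 11)*(105 + 141) = (-11*11)*(105 + 141) = -121*246 = -29766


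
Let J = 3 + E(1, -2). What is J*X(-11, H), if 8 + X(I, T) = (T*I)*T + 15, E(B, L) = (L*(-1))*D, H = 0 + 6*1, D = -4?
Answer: 1945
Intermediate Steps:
H = 6 (H = 0 + 6 = 6)
E(B, L) = 4*L (E(B, L) = (L*(-1))*(-4) = -L*(-4) = 4*L)
X(I, T) = 7 + I*T² (X(I, T) = -8 + ((T*I)*T + 15) = -8 + ((I*T)*T + 15) = -8 + (I*T² + 15) = -8 + (15 + I*T²) = 7 + I*T²)
J = -5 (J = 3 + 4*(-2) = 3 - 8 = -5)
J*X(-11, H) = -5*(7 - 11*6²) = -5*(7 - 11*36) = -5*(7 - 396) = -5*(-389) = 1945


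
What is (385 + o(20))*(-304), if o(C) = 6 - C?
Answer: -112784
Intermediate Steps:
(385 + o(20))*(-304) = (385 + (6 - 1*20))*(-304) = (385 + (6 - 20))*(-304) = (385 - 14)*(-304) = 371*(-304) = -112784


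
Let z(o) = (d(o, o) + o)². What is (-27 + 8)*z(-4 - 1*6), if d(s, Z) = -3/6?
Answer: -8379/4 ≈ -2094.8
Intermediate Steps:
d(s, Z) = -½ (d(s, Z) = -3*⅙ = -½)
z(o) = (-½ + o)²
(-27 + 8)*z(-4 - 1*6) = (-27 + 8)*((-1 + 2*(-4 - 1*6))²/4) = -19*(-1 + 2*(-4 - 6))²/4 = -19*(-1 + 2*(-10))²/4 = -19*(-1 - 20)²/4 = -19*(-21)²/4 = -19*441/4 = -8379/4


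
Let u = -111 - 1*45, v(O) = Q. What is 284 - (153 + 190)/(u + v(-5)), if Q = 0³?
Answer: 44647/156 ≈ 286.20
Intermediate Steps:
Q = 0
v(O) = 0
u = -156 (u = -111 - 45 = -156)
284 - (153 + 190)/(u + v(-5)) = 284 - (153 + 190)/(-156 + 0) = 284 - 343/(-156) = 284 - 343*(-1)/156 = 284 - 1*(-343/156) = 284 + 343/156 = 44647/156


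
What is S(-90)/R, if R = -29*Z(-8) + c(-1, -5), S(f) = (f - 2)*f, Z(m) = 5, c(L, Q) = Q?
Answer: -276/5 ≈ -55.200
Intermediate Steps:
S(f) = f*(-2 + f) (S(f) = (-2 + f)*f = f*(-2 + f))
R = -150 (R = -29*5 - 5 = -145 - 5 = -150)
S(-90)/R = -90*(-2 - 90)/(-150) = -90*(-92)*(-1/150) = 8280*(-1/150) = -276/5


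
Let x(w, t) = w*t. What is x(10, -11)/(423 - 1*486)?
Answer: 110/63 ≈ 1.7460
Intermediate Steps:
x(w, t) = t*w
x(10, -11)/(423 - 1*486) = (-11*10)/(423 - 1*486) = -110/(423 - 486) = -110/(-63) = -110*(-1/63) = 110/63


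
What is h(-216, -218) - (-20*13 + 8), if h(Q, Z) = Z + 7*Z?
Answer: -1492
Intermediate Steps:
h(Q, Z) = 8*Z
h(-216, -218) - (-20*13 + 8) = 8*(-218) - (-20*13 + 8) = -1744 - (-260 + 8) = -1744 - 1*(-252) = -1744 + 252 = -1492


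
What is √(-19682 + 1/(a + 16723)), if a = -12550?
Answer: 11*I*√2832569805/4173 ≈ 140.29*I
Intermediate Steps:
√(-19682 + 1/(a + 16723)) = √(-19682 + 1/(-12550 + 16723)) = √(-19682 + 1/4173) = √(-82132985/4173) = 11*I*√2832569805/4173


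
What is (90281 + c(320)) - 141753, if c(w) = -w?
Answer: -51792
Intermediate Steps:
(90281 + c(320)) - 141753 = (90281 - 1*320) - 141753 = (90281 - 320) - 141753 = 89961 - 141753 = -51792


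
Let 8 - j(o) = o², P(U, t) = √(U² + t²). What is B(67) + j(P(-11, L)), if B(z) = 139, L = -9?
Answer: -55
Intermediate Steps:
j(o) = 8 - o²
B(67) + j(P(-11, L)) = 139 + (8 - (√((-11)² + (-9)²))²) = 139 + (8 - (√(121 + 81))²) = 139 + (8 - (√202)²) = 139 + (8 - 1*202) = 139 + (8 - 202) = 139 - 194 = -55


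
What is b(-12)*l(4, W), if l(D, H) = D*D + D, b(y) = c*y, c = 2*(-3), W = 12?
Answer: 1440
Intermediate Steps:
c = -6
b(y) = -6*y
l(D, H) = D + D² (l(D, H) = D² + D = D + D²)
b(-12)*l(4, W) = (-6*(-12))*(4*(1 + 4)) = 72*(4*5) = 72*20 = 1440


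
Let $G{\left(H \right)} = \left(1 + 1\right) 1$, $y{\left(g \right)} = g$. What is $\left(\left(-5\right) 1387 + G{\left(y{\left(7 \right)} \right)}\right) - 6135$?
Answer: $-13068$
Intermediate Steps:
$G{\left(H \right)} = 2$ ($G{\left(H \right)} = 2 \cdot 1 = 2$)
$\left(\left(-5\right) 1387 + G{\left(y{\left(7 \right)} \right)}\right) - 6135 = \left(\left(-5\right) 1387 + 2\right) - 6135 = \left(-6935 + 2\right) - 6135 = -6933 - 6135 = -13068$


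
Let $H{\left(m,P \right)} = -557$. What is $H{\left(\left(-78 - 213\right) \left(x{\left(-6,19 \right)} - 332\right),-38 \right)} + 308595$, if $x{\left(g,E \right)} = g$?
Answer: $308038$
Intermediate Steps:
$H{\left(\left(-78 - 213\right) \left(x{\left(-6,19 \right)} - 332\right),-38 \right)} + 308595 = -557 + 308595 = 308038$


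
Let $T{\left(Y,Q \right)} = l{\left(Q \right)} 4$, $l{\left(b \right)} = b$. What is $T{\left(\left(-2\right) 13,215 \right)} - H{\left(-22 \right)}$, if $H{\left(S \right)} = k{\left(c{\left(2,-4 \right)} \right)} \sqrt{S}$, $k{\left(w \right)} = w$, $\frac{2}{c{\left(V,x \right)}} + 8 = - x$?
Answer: $860 + \frac{i \sqrt{22}}{2} \approx 860.0 + 2.3452 i$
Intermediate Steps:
$c{\left(V,x \right)} = \frac{2}{-8 - x}$
$T{\left(Y,Q \right)} = 4 Q$ ($T{\left(Y,Q \right)} = Q 4 = 4 Q$)
$H{\left(S \right)} = - \frac{\sqrt{S}}{2}$ ($H{\left(S \right)} = - \frac{2}{8 - 4} \sqrt{S} = - \frac{2}{4} \sqrt{S} = \left(-2\right) \frac{1}{4} \sqrt{S} = - \frac{\sqrt{S}}{2}$)
$T{\left(\left(-2\right) 13,215 \right)} - H{\left(-22 \right)} = 4 \cdot 215 - - \frac{\sqrt{-22}}{2} = 860 - - \frac{i \sqrt{22}}{2} = 860 + \frac{i \sqrt{22}}{2}$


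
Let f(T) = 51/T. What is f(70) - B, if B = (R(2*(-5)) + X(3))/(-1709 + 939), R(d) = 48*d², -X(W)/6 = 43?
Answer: 729/110 ≈ 6.6273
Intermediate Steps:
X(W) = -258 (X(W) = -6*43 = -258)
B = -2271/385 (B = (48*(2*(-5))² - 258)/(-1709 + 939) = (48*(-10)² - 258)/(-770) = (48*100 - 258)*(-1/770) = (4800 - 258)*(-1/770) = 4542*(-1/770) = -2271/385 ≈ -5.8987)
f(70) - B = 51/70 - 1*(-2271/385) = 51*(1/70) + 2271/385 = 51/70 + 2271/385 = 729/110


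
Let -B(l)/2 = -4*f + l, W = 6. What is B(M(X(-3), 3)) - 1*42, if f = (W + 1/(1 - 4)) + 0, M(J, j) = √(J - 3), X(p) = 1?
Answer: 10/3 - 2*I*√2 ≈ 3.3333 - 2.8284*I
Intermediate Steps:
M(J, j) = √(-3 + J)
f = 17/3 (f = (6 + 1/(1 - 4)) + 0 = (6 + 1/(-3)) + 0 = (6 - ⅓) + 0 = 17/3 + 0 = 17/3 ≈ 5.6667)
B(l) = 136/3 - 2*l (B(l) = -2*(-4*17/3 + l) = -2*(-68/3 + l) = 136/3 - 2*l)
B(M(X(-3), 3)) - 1*42 = (136/3 - 2*√(-3 + 1)) - 1*42 = (136/3 - 2*I*√2) - 42 = 10/3 - 2*I*√2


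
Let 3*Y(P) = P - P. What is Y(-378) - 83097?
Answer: -83097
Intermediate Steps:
Y(P) = 0 (Y(P) = (P - P)/3 = (⅓)*0 = 0)
Y(-378) - 83097 = 0 - 83097 = -83097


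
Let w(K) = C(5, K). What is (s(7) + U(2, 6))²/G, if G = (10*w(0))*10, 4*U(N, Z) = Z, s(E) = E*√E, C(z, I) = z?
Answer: 1381/2000 + 21*√7/500 ≈ 0.80162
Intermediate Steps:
w(K) = 5
s(E) = E^(3/2)
U(N, Z) = Z/4
G = 500 (G = (10*5)*10 = 50*10 = 500)
(s(7) + U(2, 6))²/G = (7^(3/2) + (¼)*6)²/500 = (7*√7 + 3/2)²*(1/500) = (3/2 + 7*√7)²*(1/500) = (3/2 + 7*√7)²/500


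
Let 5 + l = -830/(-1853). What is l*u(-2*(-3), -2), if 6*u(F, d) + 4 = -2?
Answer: 8435/1853 ≈ 4.5521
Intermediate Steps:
u(F, d) = -1 (u(F, d) = -⅔ + (⅙)*(-2) = -⅔ - ⅓ = -1)
l = -8435/1853 (l = -5 - 830/(-1853) = -5 - 830*(-1/1853) = -5 + 830/1853 = -8435/1853 ≈ -4.5521)
l*u(-2*(-3), -2) = -8435/1853*(-1) = 8435/1853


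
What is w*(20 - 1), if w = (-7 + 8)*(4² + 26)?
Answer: 798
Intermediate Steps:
w = 42 (w = 1*(16 + 26) = 1*42 = 42)
w*(20 - 1) = 42*(20 - 1) = 42*19 = 798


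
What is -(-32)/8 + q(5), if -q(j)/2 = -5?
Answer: 14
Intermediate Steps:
q(j) = 10 (q(j) = -2*(-5) = 10)
-(-32)/8 + q(5) = -(-32)/8 + 10 = -4*(-1) + 10 = 4 + 10 = 14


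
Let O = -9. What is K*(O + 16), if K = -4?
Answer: -28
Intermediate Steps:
K*(O + 16) = -4*(-9 + 16) = -4*7 = -28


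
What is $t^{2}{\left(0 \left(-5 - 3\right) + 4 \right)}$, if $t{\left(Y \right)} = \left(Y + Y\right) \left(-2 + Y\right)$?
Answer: $256$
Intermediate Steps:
$t{\left(Y \right)} = 2 Y \left(-2 + Y\right)$
$t^{2}{\left(0 \left(-5 - 3\right) + 4 \right)} = \left(2 \left(0 \left(-5 - 3\right) + 4\right) \left(-2 + \left(0 \left(-5 - 3\right) + 4\right)\right)\right)^{2} = \left(2 \left(0 \left(-8\right) + 4\right) \left(-2 + \left(0 \left(-8\right) + 4\right)\right)\right)^{2} = \left(2 \left(0 + 4\right) \left(-2 + \left(0 + 4\right)\right)\right)^{2} = \left(2 \cdot 4 \left(-2 + 4\right)\right)^{2} = \left(2 \cdot 4 \cdot 2\right)^{2} = 16^{2} = 256$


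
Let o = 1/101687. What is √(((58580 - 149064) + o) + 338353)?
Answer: 2*√640756607047937/101687 ≈ 497.86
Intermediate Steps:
o = 1/101687 ≈ 9.8341e-6
√(((58580 - 149064) + o) + 338353) = √(((58580 - 149064) + 1/101687) + 338353) = √((-90484 + 1/101687) + 338353) = √(-9201046507/101687 + 338353) = √(25205055004/101687) = 2*√640756607047937/101687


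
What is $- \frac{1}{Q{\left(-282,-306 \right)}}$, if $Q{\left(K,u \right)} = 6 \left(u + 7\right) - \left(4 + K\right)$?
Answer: $\frac{1}{1516} \approx 0.00065963$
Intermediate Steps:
$Q{\left(K,u \right)} = 38 - K + 6 u$ ($Q{\left(K,u \right)} = 6 \left(7 + u\right) - \left(4 + K\right) = \left(42 + 6 u\right) - \left(4 + K\right) = 38 - K + 6 u$)
$- \frac{1}{Q{\left(-282,-306 \right)}} = - \frac{1}{38 - -282 + 6 \left(-306\right)} = - \frac{1}{38 + 282 - 1836} = - \frac{1}{-1516} = \left(-1\right) \left(- \frac{1}{1516}\right) = \frac{1}{1516}$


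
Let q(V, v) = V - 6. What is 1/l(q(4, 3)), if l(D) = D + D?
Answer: -¼ ≈ -0.25000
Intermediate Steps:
q(V, v) = -6 + V
l(D) = 2*D
1/l(q(4, 3)) = 1/(2*(-6 + 4)) = 1/(2*(-2)) = 1/(-4) = -¼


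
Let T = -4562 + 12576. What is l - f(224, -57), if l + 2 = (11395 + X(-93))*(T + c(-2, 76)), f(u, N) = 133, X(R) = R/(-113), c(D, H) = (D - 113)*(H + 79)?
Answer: -12633914663/113 ≈ -1.1180e+8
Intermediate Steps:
c(D, H) = (-113 + D)*(79 + H)
X(R) = -R/113 (X(R) = R*(-1/113) = -R/113)
T = 8014
l = -12633899634/113 (l = -2 + (11395 - 1/113*(-93))*(8014 + (-8927 - 113*76 + 79*(-2) - 2*76)) = -2 + (11395 + 93/113)*(8014 + (-8927 - 8588 - 158 - 152)) = -2 + 1287728*(8014 - 17825)/113 = -2 + (1287728/113)*(-9811) = -2 - 12633899408/113 = -12633899634/113 ≈ -1.1180e+8)
l - f(224, -57) = -12633899634/113 - 1*133 = -12633899634/113 - 133 = -12633914663/113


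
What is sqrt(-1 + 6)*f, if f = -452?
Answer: -452*sqrt(5) ≈ -1010.7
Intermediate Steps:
sqrt(-1 + 6)*f = sqrt(-1 + 6)*(-452) = sqrt(5)*(-452) = -452*sqrt(5)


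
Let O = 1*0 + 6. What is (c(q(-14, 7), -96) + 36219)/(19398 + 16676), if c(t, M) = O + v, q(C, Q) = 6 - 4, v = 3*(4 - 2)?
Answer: 36231/36074 ≈ 1.0044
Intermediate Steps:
v = 6 (v = 3*2 = 6)
O = 6 (O = 0 + 6 = 6)
q(C, Q) = 2
c(t, M) = 12 (c(t, M) = 6 + 6 = 12)
(c(q(-14, 7), -96) + 36219)/(19398 + 16676) = (12 + 36219)/(19398 + 16676) = 36231/36074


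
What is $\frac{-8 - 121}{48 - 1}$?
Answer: $- \frac{129}{47} \approx -2.7447$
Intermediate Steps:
$\frac{-8 - 121}{48 - 1} = - \frac{129}{47}$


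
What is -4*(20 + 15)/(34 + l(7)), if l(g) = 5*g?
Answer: -140/69 ≈ -2.0290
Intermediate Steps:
-4*(20 + 15)/(34 + l(7)) = -4*(20 + 15)/(34 + 5*7) = -140/(34 + 35) = -140/69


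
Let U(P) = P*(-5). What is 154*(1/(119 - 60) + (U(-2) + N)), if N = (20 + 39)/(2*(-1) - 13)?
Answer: 829136/885 ≈ 936.88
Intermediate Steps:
U(P) = -5*P
N = -59/15 (N = 59/(-2 - 13) = 59/(-15) = 59*(-1/15) = -59/15 ≈ -3.9333)
154*(1/(119 - 60) + (U(-2) + N)) = 154*(1/(119 - 60) + (-5*(-2) - 59/15)) = 154*(1/59 + (10 - 59/15)) = 154*(1/59 + 91/15) = 154*(5384/885) = 829136/885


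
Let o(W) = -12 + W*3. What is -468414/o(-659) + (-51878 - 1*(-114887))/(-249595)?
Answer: 12976496381/55160495 ≈ 235.25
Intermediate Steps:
o(W) = -12 + 3*W
-468414/o(-659) + (-51878 - 1*(-114887))/(-249595) = -468414/(-12 + 3*(-659)) + (-51878 - 1*(-114887))/(-249595) = -468414/(-12 - 1977) + (-51878 + 114887)*(-1/249595) = -468414/(-1989) + 63009*(-1/249595) = -468414*(-1/1989) - 63009/249595 = 52046/221 - 63009/249595 = 12976496381/55160495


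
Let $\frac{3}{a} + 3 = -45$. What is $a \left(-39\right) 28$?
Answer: $\frac{273}{4} \approx 68.25$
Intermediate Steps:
$a = - \frac{1}{16}$ ($a = \frac{3}{-3 - 45} = \frac{3}{-48} = 3 \left(- \frac{1}{48}\right) = - \frac{1}{16} \approx -0.0625$)
$a \left(-39\right) 28 = \left(- \frac{1}{16}\right) \left(-39\right) 28 = \frac{39}{16} \cdot 28 = \frac{273}{4}$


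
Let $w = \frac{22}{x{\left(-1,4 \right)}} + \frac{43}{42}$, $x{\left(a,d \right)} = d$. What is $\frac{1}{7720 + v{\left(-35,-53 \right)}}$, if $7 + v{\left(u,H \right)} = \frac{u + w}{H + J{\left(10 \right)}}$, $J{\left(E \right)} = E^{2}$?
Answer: $\frac{987}{7612133} \approx 0.00012966$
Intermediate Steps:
$w = \frac{137}{21}$ ($w = \frac{22}{4} + \frac{43}{42} = 22 \cdot \frac{1}{4} + 43 \cdot \frac{1}{42} = \frac{11}{2} + \frac{43}{42} = \frac{137}{21} \approx 6.5238$)
$v{\left(u,H \right)} = -7 + \frac{\frac{137}{21} + u}{100 + H}$ ($v{\left(u,H \right)} = -7 + \frac{u + \frac{137}{21}}{H + 10^{2}} = -7 + \frac{\frac{137}{21} + u}{H + 100} = -7 + \frac{\frac{137}{21} + u}{100 + H}$)
$\frac{1}{7720 + v{\left(-35,-53 \right)}} = \frac{1}{7720 + \frac{- \frac{14563}{21} - 35 - -371}{100 - 53}} = \frac{1}{7720 + \frac{- \frac{14563}{21} - 35 + 371}{47}} = \frac{1}{7720 + \frac{1}{47} \left(- \frac{7507}{21}\right)} = \frac{1}{7720 - \frac{7507}{987}} = \frac{1}{\frac{7612133}{987}} = \frac{987}{7612133}$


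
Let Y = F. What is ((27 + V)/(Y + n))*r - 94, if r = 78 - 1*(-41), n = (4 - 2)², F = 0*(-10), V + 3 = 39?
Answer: 7121/4 ≈ 1780.3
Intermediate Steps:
V = 36 (V = -3 + 39 = 36)
F = 0
n = 4 (n = 2² = 4)
Y = 0
r = 119 (r = 78 + 41 = 119)
((27 + V)/(Y + n))*r - 94 = ((27 + 36)/(0 + 4))*119 - 94 = (63/4)*119 - 94 = 7497/4 - 94 = 7121/4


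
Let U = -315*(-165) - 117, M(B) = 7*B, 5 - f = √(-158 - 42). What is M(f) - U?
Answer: -51823 - 70*I*√2 ≈ -51823.0 - 98.995*I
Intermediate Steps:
f = 5 - 10*I*√2 (f = 5 - √(-158 - 42) = 5 - √(-200) = 5 - 10*I*√2 ≈ 5.0 - 14.142*I)
U = 51858 (U = 51975 - 117 = 51858)
M(f) - U = 7*(5 - 10*I*√2) - 1*51858 = (35 - 70*I*√2) - 51858 = -51823 - 70*I*√2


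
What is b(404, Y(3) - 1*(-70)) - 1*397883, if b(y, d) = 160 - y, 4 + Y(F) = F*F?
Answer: -398127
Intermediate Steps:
Y(F) = -4 + F² (Y(F) = -4 + F*F = -4 + F²)
b(404, Y(3) - 1*(-70)) - 1*397883 = (160 - 1*404) - 1*397883 = (160 - 404) - 397883 = -244 - 397883 = -398127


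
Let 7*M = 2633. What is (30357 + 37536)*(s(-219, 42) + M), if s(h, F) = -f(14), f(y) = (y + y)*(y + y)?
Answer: -27690645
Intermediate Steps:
M = 2633/7 (M = (⅐)*2633 = 2633/7 ≈ 376.14)
f(y) = 4*y² (f(y) = (2*y)*(2*y) = 4*y²)
s(h, F) = -784 (s(h, F) = -4*14² = -4*196 = -1*784 = -784)
(30357 + 37536)*(s(-219, 42) + M) = (30357 + 37536)*(-784 + 2633/7) = 67893*(-2855/7) = -27690645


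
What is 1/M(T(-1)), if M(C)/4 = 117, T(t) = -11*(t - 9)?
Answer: 1/468 ≈ 0.0021368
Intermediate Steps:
T(t) = 99 - 11*t (T(t) = -11*(-9 + t) = -(-99 + 11*t) = 99 - 11*t)
M(C) = 468 (M(C) = 4*117 = 468)
1/M(T(-1)) = 1/468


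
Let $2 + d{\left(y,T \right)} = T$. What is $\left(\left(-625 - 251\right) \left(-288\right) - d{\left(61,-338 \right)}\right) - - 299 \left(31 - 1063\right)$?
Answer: $-55940$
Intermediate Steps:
$d{\left(y,T \right)} = -2 + T$
$\left(\left(-625 - 251\right) \left(-288\right) - d{\left(61,-338 \right)}\right) - - 299 \left(31 - 1063\right) = \left(\left(-625 - 251\right) \left(-288\right) - \left(-2 - 338\right)\right) - - 299 \left(31 - 1063\right) = \left(\left(-876\right) \left(-288\right) - -340\right) - \left(-299\right) \left(-1032\right) = \left(252288 + 340\right) - 308568 = 252628 - 308568 = -55940$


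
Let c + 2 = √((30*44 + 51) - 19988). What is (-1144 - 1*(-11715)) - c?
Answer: 10573 - I*√18617 ≈ 10573.0 - 136.44*I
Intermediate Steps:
c = -2 + I*√18617 (c = -2 + √((30*44 + 51) - 19988) = -2 + √((1320 + 51) - 19988) = -2 + √(1371 - 19988) = -2 + √(-18617) = -2 + I*√18617 ≈ -2.0 + 136.44*I)
(-1144 - 1*(-11715)) - c = (-1144 - 1*(-11715)) - (-2 + I*√18617) = (-1144 + 11715) + (2 - I*√18617) = 10571 + (2 - I*√18617) = 10573 - I*√18617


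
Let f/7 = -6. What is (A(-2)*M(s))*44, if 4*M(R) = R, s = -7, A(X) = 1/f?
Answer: 11/6 ≈ 1.8333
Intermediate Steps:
f = -42 (f = 7*(-6) = -42)
A(X) = -1/42 (A(X) = 1/(-42) = -1/42)
M(R) = R/4
(A(-2)*M(s))*44 = -(-7)/168*44 = -1/42*(-7/4)*44 = (1/24)*44 = 11/6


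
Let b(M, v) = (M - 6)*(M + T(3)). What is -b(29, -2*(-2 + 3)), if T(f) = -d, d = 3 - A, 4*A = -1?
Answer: -2369/4 ≈ -592.25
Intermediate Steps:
A = -1/4 (A = (1/4)*(-1) = -1/4 ≈ -0.25000)
d = 13/4 (d = 3 - 1*(-1/4) = 3 + 1/4 = 13/4 ≈ 3.2500)
T(f) = -13/4 (T(f) = -1*13/4 = -13/4)
b(M, v) = (-6 + M)*(-13/4 + M) (b(M, v) = (M - 6)*(M - 13/4) = (-6 + M)*(-13/4 + M))
-b(29, -2*(-2 + 3)) = -(39/2 + 29**2 - 37/4*29) = -(39/2 + 841 - 1073/4) = -1*2369/4 = -2369/4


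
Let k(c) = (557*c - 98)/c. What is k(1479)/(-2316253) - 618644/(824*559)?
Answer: -40763303589629/30345188860446 ≈ -1.3433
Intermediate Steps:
k(c) = (-98 + 557*c)/c
k(1479)/(-2316253) - 618644/(824*559) = (557 - 98/1479)/(-2316253) - 618644/(824*559) = (557 - 98*1/1479)*(-1/2316253) - 618644/460616 = (557 - 98/1479)*(-1/2316253) - 618644*1/460616 = (823705/1479)*(-1/2316253) - 11897/8858 = -823705/3425738187 - 11897/8858 = -40763303589629/30345188860446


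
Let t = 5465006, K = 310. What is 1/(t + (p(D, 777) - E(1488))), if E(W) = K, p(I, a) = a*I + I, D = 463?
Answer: 1/5824910 ≈ 1.7168e-7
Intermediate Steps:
p(I, a) = I + I*a (p(I, a) = I*a + I = I + I*a)
E(W) = 310
1/(t + (p(D, 777) - E(1488))) = 1/(5465006 + (463*(1 + 777) - 1*310)) = 1/(5465006 + (463*778 - 310)) = 1/(5465006 + (360214 - 310)) = 1/(5465006 + 359904) = 1/5824910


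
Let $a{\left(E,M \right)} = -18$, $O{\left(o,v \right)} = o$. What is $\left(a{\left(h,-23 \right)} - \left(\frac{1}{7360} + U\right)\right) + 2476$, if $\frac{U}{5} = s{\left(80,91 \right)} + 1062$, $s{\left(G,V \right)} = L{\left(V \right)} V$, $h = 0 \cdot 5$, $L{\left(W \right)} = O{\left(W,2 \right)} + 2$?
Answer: $- \frac{332429121}{7360} \approx -45167.0$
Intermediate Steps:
$L{\left(W \right)} = 2 + W$ ($L{\left(W \right)} = W + 2 = 2 + W$)
$h = 0$
$s{\left(G,V \right)} = V \left(2 + V\right)$ ($s{\left(G,V \right)} = \left(2 + V\right) V = V \left(2 + V\right)$)
$U = 47625$ ($U = 5 \left(91 \left(2 + 91\right) + 1062\right) = 5 \left(91 \cdot 93 + 1062\right) = 5 \left(8463 + 1062\right) = 5 \cdot 9525 = 47625$)
$\left(a{\left(h,-23 \right)} - \left(\frac{1}{7360} + U\right)\right) + 2476 = \left(-18 + \left(\frac{1}{-7360} - 47625\right)\right) + 2476 = \left(-18 - \frac{350520001}{7360}\right) + 2476 = - \frac{350652481}{7360} + 2476 = - \frac{332429121}{7360}$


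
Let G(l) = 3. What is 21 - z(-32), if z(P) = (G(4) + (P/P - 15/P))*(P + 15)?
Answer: 3103/32 ≈ 96.969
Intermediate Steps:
z(P) = (4 - 15/P)*(15 + P) (z(P) = (3 + (P/P - 15/P))*(P + 15) = (3 + (1 - 15/P))*(15 + P) = (4 - 15/P)*(15 + P))
21 - z(-32) = 21 - (45 - 225/(-32) + 4*(-32)) = 21 - (45 - 225*(-1/32) - 128) = 21 - (45 + 225/32 - 128) = 21 - 1*(-2431/32) = 21 + 2431/32 = 3103/32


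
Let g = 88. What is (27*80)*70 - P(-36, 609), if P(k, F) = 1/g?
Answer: 13305599/88 ≈ 1.5120e+5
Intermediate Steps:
P(k, F) = 1/88
(27*80)*70 - P(-36, 609) = (27*80)*70 - 1*1/88 = 2160*70 - 1/88 = 151200 - 1/88 = 13305599/88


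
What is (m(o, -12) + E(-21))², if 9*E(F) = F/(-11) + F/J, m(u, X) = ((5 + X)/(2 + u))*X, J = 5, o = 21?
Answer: 18472804/1600225 ≈ 11.544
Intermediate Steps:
m(u, X) = X*(5 + X)/(2 + u) (m(u, X) = ((5 + X)/(2 + u))*X = X*(5 + X)/(2 + u))
E(F) = 2*F/165 (E(F) = (F/(-11) + F/5)/9 = (F*(-1/11) + F*(⅕))/9 = (-F/11 + F/5)/9 = (6*F/55)/9 = 2*F/165)
(m(o, -12) + E(-21))² = (-12*(5 - 12)/(2 + 21) + (2/165)*(-21))² = (-12*(-7)/23 - 14/55)² = (-12*1/23*(-7) - 14/55)² = (84/23 - 14/55)² = (4298/1265)² = 18472804/1600225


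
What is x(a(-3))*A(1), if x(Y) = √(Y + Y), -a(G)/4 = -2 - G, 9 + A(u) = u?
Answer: -16*I*√2 ≈ -22.627*I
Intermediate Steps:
A(u) = -9 + u
a(G) = 8 + 4*G (a(G) = -4*(-2 - G) = 8 + 4*G)
x(Y) = √2*√Y (x(Y) = √(2*Y) = √2*√Y)
x(a(-3))*A(1) = (√2*√(8 + 4*(-3)))*(-9 + 1) = (√2*√(8 - 12))*(-8) = (√2*√(-4))*(-8) = (√2*(2*I))*(-8) = (2*I*√2)*(-8) = -16*I*√2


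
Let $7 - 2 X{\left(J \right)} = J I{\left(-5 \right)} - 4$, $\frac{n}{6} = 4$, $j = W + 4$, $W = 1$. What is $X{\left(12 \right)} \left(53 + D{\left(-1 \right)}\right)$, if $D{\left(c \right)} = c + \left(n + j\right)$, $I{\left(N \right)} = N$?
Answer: $\frac{5751}{2} \approx 2875.5$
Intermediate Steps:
$j = 5$ ($j = 1 + 4 = 5$)
$n = 24$ ($n = 6 \cdot 4 = 24$)
$D{\left(c \right)} = 29 + c$ ($D{\left(c \right)} = c + \left(24 + 5\right) = c + 29 = 29 + c$)
$X{\left(J \right)} = \frac{11}{2} + \frac{5 J}{2}$ ($X{\left(J \right)} = \frac{7}{2} - \frac{J \left(-5\right) - 4}{2} = \frac{7}{2} - \frac{- 5 J - 4}{2} = \frac{7}{2} - \frac{-4 - 5 J}{2} = \frac{7}{2} + \left(2 + \frac{5 J}{2}\right) = \frac{11}{2} + \frac{5 J}{2}$)
$X{\left(12 \right)} \left(53 + D{\left(-1 \right)}\right) = \left(\frac{11}{2} + \frac{5}{2} \cdot 12\right) \left(53 + \left(29 - 1\right)\right) = \left(\frac{11}{2} + 30\right) \left(53 + 28\right) = \frac{71}{2} \cdot 81 = \frac{5751}{2}$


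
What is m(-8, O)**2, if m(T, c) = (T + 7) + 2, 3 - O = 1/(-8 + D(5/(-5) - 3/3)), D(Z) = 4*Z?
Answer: 1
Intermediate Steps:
O = 49/16 (O = 3 - 1/(-8 + 4*(5/(-5) - 3/3)) = 3 - 1/(-8 + 4*(5*(-1/5) - 3*1/3)) = 3 - 1/(-8 + 4*(-1 - 1)) = 3 - 1/(-8 + 4*(-2)) = 3 - 1/(-8 - 8) = 3 - 1/(-16) = 3 - 1*(-1/16) = 3 + 1/16 = 49/16 ≈ 3.0625)
m(T, c) = 9 + T (m(T, c) = (7 + T) + 2 = 9 + T)
m(-8, O)**2 = (9 - 8)**2 = 1**2 = 1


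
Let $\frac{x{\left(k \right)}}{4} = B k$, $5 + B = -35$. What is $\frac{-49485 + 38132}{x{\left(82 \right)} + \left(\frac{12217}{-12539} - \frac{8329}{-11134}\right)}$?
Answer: $\frac{1584983542778}{1831704631867} \approx 0.8653$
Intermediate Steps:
$B = -40$ ($B = -5 - 35 = -40$)
$x{\left(k \right)} = - 160 k$ ($x{\left(k \right)} = 4 \left(- 40 k\right) = - 160 k$)
$\frac{-49485 + 38132}{x{\left(82 \right)} + \left(\frac{12217}{-12539} - \frac{8329}{-11134}\right)} = \frac{-49485 + 38132}{\left(-160\right) 82 + \left(\frac{12217}{-12539} - \frac{8329}{-11134}\right)} = - \frac{11353}{-13120 + \left(12217 \left(- \frac{1}{12539}\right) - - \frac{8329}{11134}\right)} = - \frac{11353}{-13120 + \left(- \frac{12217}{12539} + \frac{8329}{11134}\right)} = - \frac{11353}{-13120 - \frac{31586747}{139609226}} = - \frac{11353}{- \frac{1831704631867}{139609226}} = \left(-11353\right) \left(- \frac{139609226}{1831704631867}\right) = \frac{1584983542778}{1831704631867}$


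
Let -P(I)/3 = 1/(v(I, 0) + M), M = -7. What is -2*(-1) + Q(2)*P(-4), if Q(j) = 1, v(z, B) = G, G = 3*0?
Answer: 17/7 ≈ 2.4286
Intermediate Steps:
G = 0
v(z, B) = 0
P(I) = 3/7 (P(I) = -3/(0 - 7) = -3/(-7) = -3*(-⅐) = 3/7)
-2*(-1) + Q(2)*P(-4) = -2*(-1) + 1*(3/7) = 2 + 3/7 = 17/7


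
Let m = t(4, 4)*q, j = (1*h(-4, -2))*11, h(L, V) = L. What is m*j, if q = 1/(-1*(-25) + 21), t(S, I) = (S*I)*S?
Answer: -1408/23 ≈ -61.217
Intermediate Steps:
t(S, I) = I*S² (t(S, I) = (I*S)*S = I*S²)
q = 1/46 (q = 1/(25 + 21) = 1/46 ≈ 0.021739)
j = -44 (j = (1*(-4))*11 = -4*11 = -44)
m = 32/23 (m = (4*4²)*(1/46) = (4*16)*(1/46) = 64*(1/46) = 32/23 ≈ 1.3913)
m*j = (32/23)*(-44) = -1408/23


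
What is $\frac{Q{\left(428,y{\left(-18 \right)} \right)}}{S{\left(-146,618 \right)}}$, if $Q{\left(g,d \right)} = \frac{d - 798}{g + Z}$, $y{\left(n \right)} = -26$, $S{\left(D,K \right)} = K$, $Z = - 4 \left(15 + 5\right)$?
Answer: $- \frac{1}{261} \approx -0.0038314$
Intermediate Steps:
$Z = -80$ ($Z = \left(-4\right) 20 = -80$)
$Q{\left(g,d \right)} = \frac{-798 + d}{-80 + g}$ ($Q{\left(g,d \right)} = \frac{d - 798}{g - 80} = \frac{-798 + d}{-80 + g}$)
$\frac{Q{\left(428,y{\left(-18 \right)} \right)}}{S{\left(-146,618 \right)}} = \frac{\frac{1}{-80 + 428} \left(-798 - 26\right)}{618} = \frac{1}{348} \left(-824\right) \frac{1}{618} = \left(- \frac{206}{87}\right) \frac{1}{618} = - \frac{1}{261}$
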